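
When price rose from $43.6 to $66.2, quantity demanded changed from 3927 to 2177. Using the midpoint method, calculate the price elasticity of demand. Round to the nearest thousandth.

%ΔQ = (2177 − 3927)/[(3927 + 2177)/2] = -1750/3052 ≈ -0.5734.
%ΔP = (66.2 − 43.6)/[(43.6 + 66.2)/2] = 22.6/54.9 ≈ 0.4117.
Arc elasticity E = %ΔQ/%ΔP ≈ -0.5734/0.4117 ≈ -1.393.
|E| > 1: demand is elastic over this range.

-1.393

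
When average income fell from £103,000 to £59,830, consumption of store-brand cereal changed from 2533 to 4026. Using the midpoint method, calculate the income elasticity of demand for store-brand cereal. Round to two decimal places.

-0.86

%ΔQ = (4026 − 2533)/[(2533+4026)/2] = 1493/3279.5 ≈ 0.4553.
%ΔM = (59,830 − 103,000)/[(103,000+59,830)/2] = -43170/81415 ≈ -0.5302.
E_I = %ΔQ/%ΔM ≈ -0.86.
E_I < 0: inferior good.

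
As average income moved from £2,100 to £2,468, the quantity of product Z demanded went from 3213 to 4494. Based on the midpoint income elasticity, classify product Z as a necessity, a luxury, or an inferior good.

luxury

%ΔQ = (4494 − 3213)/[(3213+4494)/2] = 1281/3853.5 ≈ 0.3324.
%ΔI = (2,468 − 2,100)/[(2,100+2,468)/2] = 368/2284 ≈ 0.1611.
E_I = %ΔQ/%ΔI ≈ 2.063.
E_I > 1: normal good (luxury).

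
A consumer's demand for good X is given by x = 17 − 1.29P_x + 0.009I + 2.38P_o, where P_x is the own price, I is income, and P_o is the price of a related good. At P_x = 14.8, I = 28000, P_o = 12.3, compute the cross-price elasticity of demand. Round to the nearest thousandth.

0.105

Evaluating quantity at (P_x, I, P_o) gives x = 17 − 1.29(14.8) + 0.009(28000) + 2.38(12.3) = 17 − 19.092 + 252 + 29.274 = 279.182.
∂x/∂P_o = +2.38, so E_xy = 2.38·(12.3/279.182) ≈ 0.105.
E_xy > 0: the goods are substitutes.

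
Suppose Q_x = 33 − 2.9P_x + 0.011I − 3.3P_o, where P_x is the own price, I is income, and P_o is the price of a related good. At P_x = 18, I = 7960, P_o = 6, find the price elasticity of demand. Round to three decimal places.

-1.075

Evaluating quantity at (P_x, I, P_o) gives Q_x = 33 − 2.9(18) + 0.011(7960) − 3.3(6) = 33 − 52.2 + 87.56 − 19.8 = 48.56.
∂Q_x/∂P_x = −2.9, so E_p = (−2.9)·(18/48.56) ≈ -1.075.
|E_p| > 1: demand is elastic.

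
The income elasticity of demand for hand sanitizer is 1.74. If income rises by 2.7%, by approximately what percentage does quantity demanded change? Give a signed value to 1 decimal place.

%ΔQ ≈ E × %ΔI = (1.74) × (2.7%) ≈ 4.7%.

4.7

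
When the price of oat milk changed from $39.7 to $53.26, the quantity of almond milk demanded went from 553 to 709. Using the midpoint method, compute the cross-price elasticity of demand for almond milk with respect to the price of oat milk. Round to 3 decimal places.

%ΔQ_x = (709 − 553)/[(553+709)/2] = 156/631 ≈ 0.2472.
%ΔP_y = (53.26 − 39.7)/[(39.7+53.26)/2] ≈ 0.2917.
E_xy = 0.2472/0.2917 ≈ 0.847.
E_xy > 0, so almond milk and oat milk are substitutes.

0.847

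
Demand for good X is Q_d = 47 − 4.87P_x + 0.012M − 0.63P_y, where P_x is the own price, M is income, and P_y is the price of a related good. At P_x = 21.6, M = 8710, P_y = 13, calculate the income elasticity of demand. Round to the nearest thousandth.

2.741

First evaluate Q_d: 47 − 4.87(21.6) + 0.012(8710) − 0.63(13) = 47 − 105.192 + 104.52 − 8.19 = 38.138.
∂Q_d/∂M = +0.012, so E_I = 0.012·(8710/38.138) ≈ 2.741.
E_I > 1: normal good (luxury).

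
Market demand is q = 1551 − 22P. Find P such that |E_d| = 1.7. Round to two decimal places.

Set −bP/(a − bP) = −1.7 ⇒ bP = 1.7(a − bP) ⇒ bP(1+1.7) = 1.7·a.
P = 1.7·1551/(22·2.7) ≈ 44.39.

44.39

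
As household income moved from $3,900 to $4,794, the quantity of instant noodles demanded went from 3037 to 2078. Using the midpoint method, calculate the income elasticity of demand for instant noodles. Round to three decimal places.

%ΔQ = (2078 − 3037)/[(3037+2078)/2] = -959/2557.5 ≈ -0.3750.
%ΔI = (4,794 − 3,900)/[(3,900+4,794)/2] = 894/4347 ≈ 0.2057.
E_I = %ΔQ/%ΔI ≈ -1.823.
E_I < 0: inferior good.

-1.823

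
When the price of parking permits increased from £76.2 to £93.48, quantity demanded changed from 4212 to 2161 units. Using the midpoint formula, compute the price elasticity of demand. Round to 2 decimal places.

-3.16

%ΔQ = (2161 − 4212)/[(4212 + 2161)/2] = -2051/3186.5 ≈ -0.6437.
%Δp = (93.48 − 76.2)/[(76.2 + 93.48)/2] = 17.28/84.84 ≈ 0.2037.
Arc elasticity E = %ΔQ/%Δp ≈ -0.6437/0.2037 ≈ -3.16.
|E| > 1: demand is elastic over this range.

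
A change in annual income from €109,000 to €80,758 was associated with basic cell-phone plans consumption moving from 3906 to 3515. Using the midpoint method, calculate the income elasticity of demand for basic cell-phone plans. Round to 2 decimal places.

%ΔQ = (3515 − 3906)/[(3906+3515)/2] = -391/3710.5 ≈ -0.1054.
%ΔI = (80,758 − 109,000)/[(109,000+80,758)/2] = -28242/94879 ≈ -0.2977.
E_I = %ΔQ/%ΔI ≈ 0.35.
E_I ∈ (0,1): normal good (necessity).

0.35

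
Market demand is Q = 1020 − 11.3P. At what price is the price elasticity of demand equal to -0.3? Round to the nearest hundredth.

Set −bP/(a − bP) = −0.3 ⇒ bP = 0.3(a − bP) ⇒ bP(1+0.3) = 0.3·a.
P = 0.3·1020/(11.3·1.3) ≈ 20.83.

20.83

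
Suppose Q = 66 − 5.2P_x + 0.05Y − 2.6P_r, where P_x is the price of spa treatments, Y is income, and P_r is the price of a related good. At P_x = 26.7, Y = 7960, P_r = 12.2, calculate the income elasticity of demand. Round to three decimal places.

1.356

Substituting, Q = 66 − 5.2(26.7) + 0.05(7960) − 2.6(12.2) = 66 − 138.84 + 398 − 31.72 = 293.44.
∂Q/∂Y = +0.05, so E_I = 0.05·(7960/293.44) ≈ 1.356.
E_I > 1: normal good (luxury).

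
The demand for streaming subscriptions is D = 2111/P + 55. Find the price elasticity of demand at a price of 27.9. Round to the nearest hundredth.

-0.58

At P = 27.9, D = 130.6631.
dD/dP = −2111/P² = −2.7119.
Point elasticity E = (dD/dP)·(P/D) = -2.7119 × 27.9/130.6631 ≈ -0.58.
|E| < 1, so demand is inelastic at this price.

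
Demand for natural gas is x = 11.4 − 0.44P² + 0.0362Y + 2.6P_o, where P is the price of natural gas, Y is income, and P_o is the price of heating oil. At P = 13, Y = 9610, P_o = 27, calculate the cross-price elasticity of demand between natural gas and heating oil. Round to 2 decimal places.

x = 11.4 − 0.44(13)² + 0.0362(9610) + 2.6(27) = 11.4 − 74.36 + 347.882 + 70.2 = 355.122.
∂x/∂P_o = +2.6, so E_xy = 2.6·(27/355.122) ≈ 0.20.
E_xy > 0: the goods are substitutes.

0.20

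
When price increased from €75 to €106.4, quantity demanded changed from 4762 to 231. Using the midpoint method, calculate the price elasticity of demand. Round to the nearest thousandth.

-5.243

%Δq = (231 − 4762)/[(4762 + 231)/2] = -4531/2496.5 ≈ -1.8149.
%ΔP = (106.4 − 75)/[(75 + 106.4)/2] = 31.4/90.7 ≈ 0.3462.
Arc elasticity E = %Δq/%ΔP ≈ -1.8149/0.3462 ≈ -5.243.
|E| > 1: demand is elastic over this range.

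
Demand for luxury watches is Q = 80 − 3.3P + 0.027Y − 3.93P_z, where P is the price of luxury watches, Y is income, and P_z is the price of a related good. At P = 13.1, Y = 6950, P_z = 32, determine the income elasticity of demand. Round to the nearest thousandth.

Substituting, Q = 80 − 3.3(13.1) + 0.027(6950) − 3.93(32) = 80 − 43.23 + 187.65 − 125.76 = 98.66.
∂Q/∂Y = +0.027, so E_I = 0.027·(6950/98.66) ≈ 1.902.
E_I > 1: normal good (luxury).

1.902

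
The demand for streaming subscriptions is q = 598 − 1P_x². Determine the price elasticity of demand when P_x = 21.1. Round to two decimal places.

At P_x = 21.1, q = 152.79.
dq/dP_x = −2·1·P_x = −42.2.
Point elasticity E = (dq/dP_x)·(P_x/q) = -42.2 × 21.1/152.79 ≈ -5.83.
|E| > 1, so demand is elastic at this price.

-5.83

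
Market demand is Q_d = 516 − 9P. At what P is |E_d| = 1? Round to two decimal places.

For linear demand Q_d = a − bP, E = −bP/(a − bP). |E| = 1 ⇒ bP = a − bP ⇒ P = a/(2b).
P = 516/(2·9) ≈ 28.67.

28.67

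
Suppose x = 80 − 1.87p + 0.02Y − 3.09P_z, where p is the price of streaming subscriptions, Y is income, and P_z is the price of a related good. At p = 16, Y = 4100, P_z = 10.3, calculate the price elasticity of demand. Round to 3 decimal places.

x = 80 − 1.87(16) + 0.02(4100) − 3.09(10.3) = 80 − 29.92 + 82 − 31.827 = 100.253.
∂x/∂p = −1.87, so E_p = (−1.87)·(16/100.253) ≈ -0.298.
|E_p| < 1: demand is inelastic.

-0.298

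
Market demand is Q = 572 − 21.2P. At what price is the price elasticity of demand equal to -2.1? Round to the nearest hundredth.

Set −bP/(a − bP) = −2.1 ⇒ bP = 2.1(a − bP) ⇒ bP(1+2.1) = 2.1·a.
P = 2.1·572/(21.2·3.1) ≈ 18.28.

18.28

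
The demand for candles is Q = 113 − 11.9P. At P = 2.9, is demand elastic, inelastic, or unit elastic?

inelastic

At P = 2.9, Q = 78.49.
dQ/dP = −11.9.
Point elasticity E = (dQ/dP)·(P/Q) = -11.9 × 2.9/78.49 ≈ -0.440.
|E| ≈ 0.440 < 1, so demand is inelastic.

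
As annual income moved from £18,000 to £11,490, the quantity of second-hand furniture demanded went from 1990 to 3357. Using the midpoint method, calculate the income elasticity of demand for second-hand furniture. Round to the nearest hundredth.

-1.16

%ΔQ = (3357 − 1990)/[(1990+3357)/2] = 1367/2673.5 ≈ 0.5113.
%ΔI = (11,490 − 18,000)/[(18,000+11,490)/2] = -6510/14745 ≈ -0.4415.
E_I = %ΔQ/%ΔI ≈ -1.16.
E_I < 0: inferior good.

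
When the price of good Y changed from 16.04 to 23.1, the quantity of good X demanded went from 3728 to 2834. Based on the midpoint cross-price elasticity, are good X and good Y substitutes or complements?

%ΔQ_x = (2834 − 3728)/[(3728+2834)/2] = -894/3281 ≈ -0.2725.
%ΔP_y = (23.1 − 16.04)/[(16.04+23.1)/2] ≈ 0.3608.
E_xy = -0.2725/0.3608 ≈ -0.755.
E_xy < 0, so the goods are complements.

complements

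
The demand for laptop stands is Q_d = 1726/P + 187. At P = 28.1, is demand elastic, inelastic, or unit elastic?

At P = 28.1, Q_d = 248.4235.
dQ_d/dP = −1726/P² = −2.1859.
Point elasticity E = (dQ_d/dP)·(P/Q_d) = -2.1859 × 28.1/248.4235 ≈ -0.247.
|E| ≈ 0.247 < 1, so demand is inelastic.

inelastic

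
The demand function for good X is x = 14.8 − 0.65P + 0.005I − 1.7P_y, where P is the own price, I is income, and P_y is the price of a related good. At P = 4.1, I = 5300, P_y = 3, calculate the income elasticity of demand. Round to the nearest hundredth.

At the given point, x = 14.8 − 0.65(4.1) + 0.005(5300) − 1.7(3) = 14.8 − 2.665 + 26.5 − 5.1 = 33.535.
∂x/∂I = +0.005, so E_I = 0.005·(5300/33.535) ≈ 0.79.
E_I ∈ (0,1): normal good (necessity).

0.79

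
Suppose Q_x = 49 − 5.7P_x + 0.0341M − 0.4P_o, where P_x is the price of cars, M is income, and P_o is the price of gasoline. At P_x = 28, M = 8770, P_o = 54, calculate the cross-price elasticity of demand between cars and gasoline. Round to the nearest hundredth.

Evaluating quantity at (P_x, M, P_o) gives Q_x = 49 − 5.7(28) + 0.0341(8770) − 0.4(54) = 49 − 159.6 + 299.057 − 21.6 = 166.857.
∂Q_x/∂P_o = −0.4, so E_xy = -0.4·(54/166.857) ≈ -0.13.
E_xy < 0: the goods are complements.

-0.13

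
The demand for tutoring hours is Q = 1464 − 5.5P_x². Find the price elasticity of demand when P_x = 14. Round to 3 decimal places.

At P_x = 14, Q = 386.
dQ/dP_x = −2·5.5·P_x = −154.
Point elasticity E = (dQ/dP_x)·(P_x/Q) = -154 × 14/386 ≈ -5.585.
|E| > 1, so demand is elastic at this price.

-5.585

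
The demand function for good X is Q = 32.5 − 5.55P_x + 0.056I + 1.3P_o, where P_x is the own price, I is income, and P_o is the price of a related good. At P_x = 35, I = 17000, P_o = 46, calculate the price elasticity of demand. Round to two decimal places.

-0.23

Evaluating quantity at (P_x, I, P_o) gives Q = 32.5 − 5.55(35) + 0.056(17000) + 1.3(46) = 32.5 − 194.25 + 952 + 59.8 = 850.05.
∂Q/∂P_x = −5.55, so E_p = (−5.55)·(35/850.05) ≈ -0.23.
|E_p| < 1: demand is inelastic.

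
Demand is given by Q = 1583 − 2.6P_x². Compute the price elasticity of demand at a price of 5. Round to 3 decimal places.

-0.086

At P_x = 5, Q = 1518.
dQ/dP_x = −2·2.6·P_x = −26.
Point elasticity E = (dQ/dP_x)·(P_x/Q) = -26 × 5/1518 ≈ -0.086.
|E| < 1, so demand is inelastic at this price.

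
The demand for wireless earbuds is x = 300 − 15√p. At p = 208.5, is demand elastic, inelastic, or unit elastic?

elastic

At p = 208.5, x = 83.4071.
dx/dp = −15/(2√p) = −15/(2·14.4395).
Point elasticity E = (dx/dp)·(p/x) = -0.5194 × 208.5/83.4071 ≈ -1.298.
|E| ≈ 1.298 > 1, so demand is elastic.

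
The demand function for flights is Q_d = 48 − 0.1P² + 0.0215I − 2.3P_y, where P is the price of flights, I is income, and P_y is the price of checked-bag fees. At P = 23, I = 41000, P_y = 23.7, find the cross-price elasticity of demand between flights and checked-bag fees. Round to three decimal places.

First evaluate Q_d: 48 − 0.1(23)² + 0.0215(41000) − 2.3(23.7) = 48 − 52.9 + 881.5 − 54.51 = 822.09.
∂Q_d/∂P_y = −2.3, so E_xy = -2.3·(23.7/822.09) ≈ -0.066.
E_xy < 0: the goods are complements.

-0.066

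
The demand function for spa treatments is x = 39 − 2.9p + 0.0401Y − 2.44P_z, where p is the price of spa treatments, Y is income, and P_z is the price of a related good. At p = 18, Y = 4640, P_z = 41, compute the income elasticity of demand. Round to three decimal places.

2.555

Substituting, x = 39 − 2.9(18) + 0.0401(4640) − 2.44(41) = 39 − 52.2 + 186.064 − 100.04 = 72.824.
∂x/∂Y = +0.0401, so E_I = 0.0401·(4640/72.824) ≈ 2.555.
E_I > 1: normal good (luxury).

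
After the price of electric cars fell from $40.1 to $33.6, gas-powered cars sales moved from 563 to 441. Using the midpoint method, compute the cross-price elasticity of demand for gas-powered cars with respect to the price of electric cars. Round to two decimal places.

1.38

%ΔQ_x = (441 − 563)/[(563+441)/2] = -122/502 ≈ -0.2430.
%ΔP_y = (33.6 − 40.1)/[(40.1+33.6)/2] ≈ -0.1764.
E_xy = -0.2430/-0.1764 ≈ 1.38.
E_xy > 0, so gas-powered cars and electric cars are substitutes.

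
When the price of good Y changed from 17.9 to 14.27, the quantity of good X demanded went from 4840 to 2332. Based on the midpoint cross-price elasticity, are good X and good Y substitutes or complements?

%ΔQ_x = (2332 − 4840)/[(4840+2332)/2] = -2508/3586 ≈ -0.6994.
%ΔP_y = (14.27 − 17.9)/[(17.9+14.27)/2] ≈ -0.2257.
E_xy = -0.6994/-0.2257 ≈ 3.099.
E_xy > 0, so the goods are substitutes.

substitutes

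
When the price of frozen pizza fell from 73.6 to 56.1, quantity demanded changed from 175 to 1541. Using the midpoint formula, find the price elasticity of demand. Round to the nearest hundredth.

-5.90

%Δq = (1541 − 175)/[(175 + 1541)/2] = 1366/858 ≈ 1.5921.
%ΔP = (56.1 − 73.6)/[(73.6 + 56.1)/2] = -17.5/64.85 ≈ -0.2699.
Arc elasticity E = %Δq/%ΔP ≈ 1.5921/-0.2699 ≈ -5.90.
|E| > 1: demand is elastic over this range.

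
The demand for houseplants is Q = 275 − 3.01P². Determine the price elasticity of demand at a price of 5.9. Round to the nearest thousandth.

-1.231

At P = 5.9, Q = 170.2219.
dQ/dP = −2·3.01·P = −35.518.
Point elasticity E = (dQ/dP)·(P/Q) = -35.518 × 5.9/170.2219 ≈ -1.231.
|E| > 1, so demand is elastic at this price.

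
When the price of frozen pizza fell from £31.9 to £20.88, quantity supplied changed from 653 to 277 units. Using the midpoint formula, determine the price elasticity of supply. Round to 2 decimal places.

1.94

%Δq = (277 − 653)/[(653 + 277)/2] = -376/465 ≈ -0.8086.
%Δp = (20.88 − 31.9)/[(31.9 + 20.88)/2] = -11.02/26.39 ≈ -0.4176.
Arc elasticity E = %Δq/%Δp ≈ -0.8086/-0.4176 ≈ 1.94.
|E| > 1: supply is elastic over this range.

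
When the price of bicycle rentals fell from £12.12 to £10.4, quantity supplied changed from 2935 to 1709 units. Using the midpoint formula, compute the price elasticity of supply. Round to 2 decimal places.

3.46

%ΔQ = (1709 − 2935)/[(2935 + 1709)/2] = -1226/2322 ≈ -0.5280.
%ΔP = (10.4 − 12.12)/[(12.12 + 10.4)/2] = -1.72/11.26 ≈ -0.1528.
Arc elasticity E = %ΔQ/%ΔP ≈ -0.5280/-0.1528 ≈ 3.46.
|E| > 1: supply is elastic over this range.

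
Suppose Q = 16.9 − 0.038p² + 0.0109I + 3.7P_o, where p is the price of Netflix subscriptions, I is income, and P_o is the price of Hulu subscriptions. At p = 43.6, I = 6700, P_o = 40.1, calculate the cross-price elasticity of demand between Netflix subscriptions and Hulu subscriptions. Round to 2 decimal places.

Evaluating quantity at (p, I, P_o) gives Q = 16.9 − 0.038(43.6)² + 0.0109(6700) + 3.7(40.1) = 16.9 − 72.2365 + 73.03 + 148.37 = 166.0635.
∂Q/∂P_o = +3.7, so E_xy = 3.7·(40.1/166.0635) ≈ 0.89.
E_xy > 0: the goods are substitutes.

0.89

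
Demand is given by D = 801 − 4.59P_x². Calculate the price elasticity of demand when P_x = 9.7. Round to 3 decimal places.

At P_x = 9.7, D = 369.1269.
dD/dP_x = −2·4.59·P_x = −89.046.
Point elasticity E = (dD/dP_x)·(P_x/D) = -89.046 × 9.7/369.1269 ≈ -2.340.
|E| > 1, so demand is elastic at this price.

-2.340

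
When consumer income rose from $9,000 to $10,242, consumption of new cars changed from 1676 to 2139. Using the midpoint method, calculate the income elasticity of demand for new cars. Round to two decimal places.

%ΔQ = (2139 − 1676)/[(1676+2139)/2] = 463/1907.5 ≈ 0.2427.
%ΔI = (10,242 − 9,000)/[(9,000+10,242)/2] = 1242/9621 ≈ 0.1291.
E_I = %ΔQ/%ΔI ≈ 1.88.
E_I > 1: normal good (luxury).

1.88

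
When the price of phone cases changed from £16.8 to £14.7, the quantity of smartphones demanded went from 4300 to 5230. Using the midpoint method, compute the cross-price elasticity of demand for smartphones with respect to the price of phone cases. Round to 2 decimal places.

-1.46

%ΔQ_x = (5230 − 4300)/[(4300+5230)/2] = 930/4765 ≈ 0.1952.
%ΔP_y = (14.7 − 16.8)/[(16.8+14.7)/2] ≈ -0.1333.
E_xy = 0.1952/-0.1333 ≈ -1.46.
E_xy < 0, so smartphones and phone cases are complements.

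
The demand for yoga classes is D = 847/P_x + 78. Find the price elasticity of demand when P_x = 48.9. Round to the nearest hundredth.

-0.18

At P_x = 48.9, D = 95.3211.
dD/dP_x = −847/P_x² = −0.3542.
Point elasticity E = (dD/dP_x)·(P_x/D) = -0.3542 × 48.9/95.3211 ≈ -0.18.
|E| < 1, so demand is inelastic at this price.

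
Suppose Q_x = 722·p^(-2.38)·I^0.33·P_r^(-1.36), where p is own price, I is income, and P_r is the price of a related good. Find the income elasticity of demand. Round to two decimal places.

For a Cobb–Douglas (constant-elasticity) form Q_x = A·I^α·…, the elasticity with respect to I equals the exponent α at every point.
Here the exponent on I is 0.33, so the income elasticity of demand is 0.33.

0.33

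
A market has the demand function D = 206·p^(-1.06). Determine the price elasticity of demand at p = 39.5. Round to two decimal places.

For a Cobb–Douglas (constant-elasticity) form D = A·p^α·…, the elasticity with respect to p equals the exponent α at every point.
Here the exponent on p is -1.06, so the price elasticity of demand is -1.06.

-1.06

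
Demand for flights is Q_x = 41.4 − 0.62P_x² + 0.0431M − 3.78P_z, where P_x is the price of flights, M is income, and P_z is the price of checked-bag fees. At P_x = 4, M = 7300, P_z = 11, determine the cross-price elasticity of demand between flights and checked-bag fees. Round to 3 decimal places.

-0.137

Evaluating quantity at (P_x, M, P_z) gives Q_x = 41.4 − 0.62(4)² + 0.0431(7300) − 3.78(11) = 41.4 − 9.92 + 314.63 − 41.58 = 304.53.
∂Q_x/∂P_z = −3.78, so E_xy = -3.78·(11/304.53) ≈ -0.137.
E_xy < 0: the goods are complements.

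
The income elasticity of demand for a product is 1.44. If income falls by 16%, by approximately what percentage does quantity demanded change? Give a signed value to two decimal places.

%ΔQ ≈ E × %ΔI = (1.44) × (-16%) = -23.04%.

-23.04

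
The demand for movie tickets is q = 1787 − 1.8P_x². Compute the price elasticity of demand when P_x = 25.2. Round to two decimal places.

-3.55

At P_x = 25.2, q = 643.928.
dq/dP_x = −2·1.8·P_x = −90.72.
Point elasticity E = (dq/dP_x)·(P_x/q) = -90.72 × 25.2/643.928 ≈ -3.55.
|E| > 1, so demand is elastic at this price.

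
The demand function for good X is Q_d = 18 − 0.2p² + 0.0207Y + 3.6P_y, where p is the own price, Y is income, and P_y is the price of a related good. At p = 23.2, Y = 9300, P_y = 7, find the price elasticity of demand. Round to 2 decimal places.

-1.68

Evaluating quantity at (p, Y, P_y) gives Q_d = 18 − 0.2(23.2)² + 0.0207(9300) + 3.6(7) = 18 − 107.648 + 192.51 + 25.2 = 128.062.
∂Q_d/∂p = −2·0.2·p = -9.28, so E_p = -9.28·(23.2/128.062) ≈ -1.68.
|E_p| > 1: demand is elastic.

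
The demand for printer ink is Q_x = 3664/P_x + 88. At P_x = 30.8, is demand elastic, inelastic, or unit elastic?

At P_x = 30.8, Q_x = 206.961.
dQ_x/dP_x = −3664/P_x² = −3.8624.
Point elasticity E = (dQ_x/dP_x)·(P_x/Q_x) = -3.8624 × 30.8/206.961 ≈ -0.575.
|E| ≈ 0.575 < 1, so demand is inelastic.

inelastic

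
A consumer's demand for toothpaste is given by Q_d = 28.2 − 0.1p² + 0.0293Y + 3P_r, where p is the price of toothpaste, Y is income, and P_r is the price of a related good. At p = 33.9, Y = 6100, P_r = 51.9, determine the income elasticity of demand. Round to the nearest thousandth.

0.722

Evaluating quantity at (p, Y, P_r) gives Q_d = 28.2 − 0.1(33.9)² + 0.0293(6100) + 3(51.9) = 28.2 − 114.921 + 178.73 + 155.7 = 247.709.
∂Q_d/∂Y = +0.0293, so E_I = 0.0293·(6100/247.709) ≈ 0.722.
E_I ∈ (0,1): normal good (necessity).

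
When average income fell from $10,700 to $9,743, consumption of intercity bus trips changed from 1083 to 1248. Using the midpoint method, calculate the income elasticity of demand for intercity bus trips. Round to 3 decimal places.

-1.512

%ΔQ = (1248 − 1083)/[(1083+1248)/2] = 165/1165.5 ≈ 0.1416.
%ΔI = (9,743 − 10,700)/[(10,700+9,743)/2] = -957/10221.5 ≈ -0.0936.
E_I = %ΔQ/%ΔI ≈ -1.512.
E_I < 0: inferior good.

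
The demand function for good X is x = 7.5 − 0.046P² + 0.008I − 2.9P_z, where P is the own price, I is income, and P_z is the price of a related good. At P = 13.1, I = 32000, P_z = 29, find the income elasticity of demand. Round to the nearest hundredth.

Substituting, x = 7.5 − 0.046(13.1)² + 0.008(32000) − 2.9(29) = 7.5 − 7.8941 + 256 − 84.1 = 171.5059.
∂x/∂I = +0.008, so E_I = 0.008·(32000/171.5059) ≈ 1.49.
E_I > 1: normal good (luxury).

1.49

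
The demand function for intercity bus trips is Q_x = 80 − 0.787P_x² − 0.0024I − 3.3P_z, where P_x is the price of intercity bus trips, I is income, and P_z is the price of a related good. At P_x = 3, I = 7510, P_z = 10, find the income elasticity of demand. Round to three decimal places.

-0.823

At the given point, Q_x = 80 − 0.787(3)² − 0.0024(7510) − 3.3(10) = 80 − 7.083 − 18.024 − 33 = 21.893.
∂Q_x/∂I = −0.0024, so E_I = -0.0024·(7510/21.893) ≈ -0.823.
E_I < 0: inferior good.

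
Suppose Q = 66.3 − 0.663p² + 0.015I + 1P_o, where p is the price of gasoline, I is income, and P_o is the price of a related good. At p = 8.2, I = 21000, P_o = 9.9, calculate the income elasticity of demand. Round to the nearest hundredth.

0.91

First evaluate Q: 66.3 − 0.663(8.2)² + 0.015(21000) + 1(9.9) = 66.3 − 44.5801 + 315 + 9.9 = 346.6199.
∂Q/∂I = +0.015, so E_I = 0.015·(21000/346.6199) ≈ 0.91.
E_I ∈ (0,1): normal good (necessity).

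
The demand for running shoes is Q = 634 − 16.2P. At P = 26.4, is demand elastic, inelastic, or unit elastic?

At P = 26.4, Q = 206.32.
dQ/dP = −16.2.
Point elasticity E = (dQ/dP)·(P/Q) = -16.2 × 26.4/206.32 ≈ -2.073.
|E| ≈ 2.073 > 1, so demand is elastic.

elastic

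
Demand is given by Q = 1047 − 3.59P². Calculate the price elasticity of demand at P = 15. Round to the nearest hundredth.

At P = 15, Q = 239.25.
dQ/dP = −2·3.59·P = −107.7.
Point elasticity E = (dQ/dP)·(P/Q) = -107.7 × 15/239.25 ≈ -6.75.
|E| > 1, so demand is elastic at this price.

-6.75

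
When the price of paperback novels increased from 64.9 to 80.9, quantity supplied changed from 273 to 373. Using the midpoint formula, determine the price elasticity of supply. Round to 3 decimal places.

%Δq = (373 − 273)/[(273 + 373)/2] = 100/323 ≈ 0.3096.
%Δp = (80.9 − 64.9)/[(64.9 + 80.9)/2] = 16/72.9 ≈ 0.2195.
Arc elasticity E = %Δq/%Δp ≈ 0.3096/0.2195 ≈ 1.411.
|E| > 1: supply is elastic over this range.

1.411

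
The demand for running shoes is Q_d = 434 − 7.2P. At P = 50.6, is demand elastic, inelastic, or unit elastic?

elastic

At P = 50.6, Q_d = 69.68.
dQ_d/dP = −7.2.
Point elasticity E = (dQ_d/dP)·(P/Q_d) = -7.2 × 50.6/69.68 ≈ -5.228.
|E| ≈ 5.228 > 1, so demand is elastic.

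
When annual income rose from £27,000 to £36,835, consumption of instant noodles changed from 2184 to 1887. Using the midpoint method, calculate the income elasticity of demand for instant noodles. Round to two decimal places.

%ΔQ = (1887 − 2184)/[(2184+1887)/2] = -297/2035.5 ≈ -0.1459.
%ΔM = (36,835 − 27,000)/[(27,000+36,835)/2] = 9835/31917.5 ≈ 0.3081.
E_I = %ΔQ/%ΔM ≈ -0.47.
E_I < 0: inferior good.

-0.47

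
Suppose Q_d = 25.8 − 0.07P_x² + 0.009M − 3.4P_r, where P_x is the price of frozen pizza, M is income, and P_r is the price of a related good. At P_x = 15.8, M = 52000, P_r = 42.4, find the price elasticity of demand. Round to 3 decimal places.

Substituting, Q_d = 25.8 − 0.07(15.8)² + 0.009(52000) − 3.4(42.4) = 25.8 − 17.4748 + 468 − 144.16 = 332.1652.
∂Q_d/∂P_x = −2·0.07·P_x = -2.212, so E_p = -2.212·(15.8/332.1652) ≈ -0.105.
|E_p| < 1: demand is inelastic.

-0.105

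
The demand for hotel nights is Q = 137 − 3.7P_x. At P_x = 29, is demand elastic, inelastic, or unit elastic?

At P_x = 29, Q = 29.7.
dQ/dP_x = −3.7.
Point elasticity E = (dQ/dP_x)·(P_x/Q) = -3.7 × 29/29.7 ≈ -3.613.
|E| ≈ 3.613 > 1, so demand is elastic.

elastic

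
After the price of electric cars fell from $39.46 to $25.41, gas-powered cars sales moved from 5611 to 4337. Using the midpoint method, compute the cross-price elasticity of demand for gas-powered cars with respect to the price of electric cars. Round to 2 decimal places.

%ΔQ_x = (4337 − 5611)/[(5611+4337)/2] = -1274/4974 ≈ -0.2561.
%ΔP_y = (25.41 − 39.46)/[(39.46+25.41)/2] ≈ -0.4332.
E_xy = -0.2561/-0.4332 ≈ 0.59.
E_xy > 0, so gas-powered cars and electric cars are substitutes.

0.59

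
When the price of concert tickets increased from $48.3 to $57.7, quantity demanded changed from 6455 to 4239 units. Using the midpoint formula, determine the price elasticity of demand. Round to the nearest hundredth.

-2.34

%Δq = (4239 − 6455)/[(6455 + 4239)/2] = -2216/5347 ≈ -0.4144.
%Δp = (57.7 − 48.3)/[(48.3 + 57.7)/2] = 9.4/53 ≈ 0.1774.
Arc elasticity E = %Δq/%Δp ≈ -0.4144/0.1774 ≈ -2.34.
|E| > 1: demand is elastic over this range.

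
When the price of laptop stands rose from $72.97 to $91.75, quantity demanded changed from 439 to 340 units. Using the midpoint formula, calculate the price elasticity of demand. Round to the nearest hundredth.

-1.11

%ΔQ = (340 − 439)/[(439 + 340)/2] = -99/389.5 ≈ -0.2542.
%ΔP = (91.75 − 72.97)/[(72.97 + 91.75)/2] = 18.78/82.36 ≈ 0.2280.
Arc elasticity E = %ΔQ/%ΔP ≈ -0.2542/0.2280 ≈ -1.11.
|E| > 1: demand is elastic over this range.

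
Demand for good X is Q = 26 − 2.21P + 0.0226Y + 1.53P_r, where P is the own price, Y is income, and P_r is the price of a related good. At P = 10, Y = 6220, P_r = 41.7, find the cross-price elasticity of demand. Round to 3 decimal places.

At the given point, Q = 26 − 2.21(10) + 0.0226(6220) + 1.53(41.7) = 26 − 22.1 + 140.572 + 63.801 = 208.273.
∂Q/∂P_r = +1.53, so E_xy = 1.53·(41.7/208.273) ≈ 0.306.
E_xy > 0: the goods are substitutes.

0.306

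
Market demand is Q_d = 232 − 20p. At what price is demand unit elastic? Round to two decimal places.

For linear demand Q_d = a − bp, E = −bp/(a − bp). |E| = 1 ⇒ bp = a − bp ⇒ p = a/(2b).
p = 232/(2·20) = 5.80.

5.80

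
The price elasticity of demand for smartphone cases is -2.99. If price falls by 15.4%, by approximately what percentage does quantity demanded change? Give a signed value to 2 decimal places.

46.05

%ΔQ ≈ E × %ΔP = (-2.99) × (-15.4%) ≈ 46.05%.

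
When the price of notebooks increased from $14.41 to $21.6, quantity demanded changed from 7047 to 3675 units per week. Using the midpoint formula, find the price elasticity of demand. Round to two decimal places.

%Δq = (3675 − 7047)/[(7047 + 3675)/2] = -3372/5361 ≈ -0.6290.
%ΔP = (21.6 − 14.41)/[(14.41 + 21.6)/2] = 7.19/18.005 ≈ 0.3993.
Arc elasticity E = %Δq/%ΔP ≈ -0.6290/0.3993 ≈ -1.58.
|E| > 1: demand is elastic over this range.

-1.58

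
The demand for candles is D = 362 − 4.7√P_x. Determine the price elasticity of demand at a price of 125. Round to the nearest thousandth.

-0.085

At P_x = 125, D = 309.4524.
dD/dP_x = −4.7/(2√P_x) = −4.7/(2·11.1803).
Point elasticity E = (dD/dP_x)·(P_x/D) = -0.2102 × 125/309.4524 ≈ -0.085.
|E| < 1, so demand is inelastic at this price.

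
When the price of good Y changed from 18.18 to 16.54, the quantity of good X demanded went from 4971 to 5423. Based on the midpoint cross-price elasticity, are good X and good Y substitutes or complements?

complements

%ΔQ_x = (5423 − 4971)/[(4971+5423)/2] = 452/5197 ≈ 0.0870.
%ΔP_y = (16.54 − 18.18)/[(18.18+16.54)/2] ≈ -0.0945.
E_xy = 0.0870/-0.0945 ≈ -0.921.
E_xy < 0, so the goods are complements.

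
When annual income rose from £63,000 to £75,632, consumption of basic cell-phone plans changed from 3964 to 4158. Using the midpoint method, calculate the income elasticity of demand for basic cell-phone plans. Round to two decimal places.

0.26

%ΔQ = (4158 − 3964)/[(3964+4158)/2] = 194/4061 ≈ 0.0478.
%ΔI = (75,632 − 63,000)/[(63,000+75,632)/2] = 12632/69316 ≈ 0.1822.
E_I = %ΔQ/%ΔI ≈ 0.26.
E_I ∈ (0,1): normal good (necessity).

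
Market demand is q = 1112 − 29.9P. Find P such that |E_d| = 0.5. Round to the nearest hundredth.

12.40

Set −bP/(a − bP) = −0.5 ⇒ bP = 0.5(a − bP) ⇒ bP(1+0.5) = 0.5·a.
P = 0.5·1112/(29.9·1.5) ≈ 12.40.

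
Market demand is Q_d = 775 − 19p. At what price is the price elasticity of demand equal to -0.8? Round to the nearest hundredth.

18.13

Set −bp/(a − bp) = −0.8 ⇒ bp = 0.8(a − bp) ⇒ bp(1+0.8) = 0.8·a.
p = 0.8·775/(19·1.8) ≈ 18.13.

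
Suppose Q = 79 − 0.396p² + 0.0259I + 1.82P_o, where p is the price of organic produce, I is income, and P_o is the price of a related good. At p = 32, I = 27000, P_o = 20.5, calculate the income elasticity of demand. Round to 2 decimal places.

Substituting, Q = 79 − 0.396(32)² + 0.0259(27000) + 1.82(20.5) = 79 − 405.504 + 699.3 + 37.31 = 410.106.
∂Q/∂I = +0.0259, so E_I = 0.0259·(27000/410.106) ≈ 1.71.
E_I > 1: normal good (luxury).

1.71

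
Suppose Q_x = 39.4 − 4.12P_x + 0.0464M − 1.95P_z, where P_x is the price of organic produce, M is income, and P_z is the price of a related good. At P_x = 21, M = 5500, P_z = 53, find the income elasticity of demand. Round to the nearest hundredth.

First evaluate Q_x: 39.4 − 4.12(21) + 0.0464(5500) − 1.95(53) = 39.4 − 86.52 + 255.2 − 103.35 = 104.73.
∂Q_x/∂M = +0.0464, so E_I = 0.0464·(5500/104.73) ≈ 2.44.
E_I > 1: normal good (luxury).

2.44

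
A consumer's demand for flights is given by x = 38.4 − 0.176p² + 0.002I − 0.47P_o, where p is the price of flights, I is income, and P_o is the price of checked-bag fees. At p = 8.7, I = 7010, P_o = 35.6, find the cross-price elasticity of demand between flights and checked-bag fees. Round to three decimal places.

-0.748

x = 38.4 − 0.176(8.7)² + 0.002(7010) − 0.47(35.6) = 38.4 − 13.3214 + 14.02 − 16.732 = 22.3666.
∂x/∂P_o = −0.47, so E_xy = -0.47·(35.6/22.3666) ≈ -0.748.
E_xy < 0: the goods are complements.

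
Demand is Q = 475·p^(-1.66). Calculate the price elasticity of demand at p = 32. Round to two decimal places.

For a Cobb–Douglas (constant-elasticity) form Q = A·p^α·…, the elasticity with respect to p equals the exponent α at every point.
Here the exponent on p is -1.66, so the price elasticity of demand is -1.66.

-1.66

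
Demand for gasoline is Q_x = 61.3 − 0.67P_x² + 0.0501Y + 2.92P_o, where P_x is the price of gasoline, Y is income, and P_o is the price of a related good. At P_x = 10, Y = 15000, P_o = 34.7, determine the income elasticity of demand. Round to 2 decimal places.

Evaluating quantity at (P_x, Y, P_o) gives Q_x = 61.3 − 0.67(10)² + 0.0501(15000) + 2.92(34.7) = 61.3 − 67 + 751.5 + 101.324 = 847.124.
∂Q_x/∂Y = +0.0501, so E_I = 0.0501·(15000/847.124) ≈ 0.89.
E_I ∈ (0,1): normal good (necessity).

0.89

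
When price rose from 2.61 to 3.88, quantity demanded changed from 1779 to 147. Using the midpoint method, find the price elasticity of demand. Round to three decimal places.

-4.330

%Δq = (147 − 1779)/[(1779 + 147)/2] = -1632/963 ≈ -1.6947.
%ΔP = (3.88 − 2.61)/[(2.61 + 3.88)/2] = 1.27/3.245 ≈ 0.3914.
Arc elasticity E = %Δq/%ΔP ≈ -1.6947/0.3914 ≈ -4.330.
|E| > 1: demand is elastic over this range.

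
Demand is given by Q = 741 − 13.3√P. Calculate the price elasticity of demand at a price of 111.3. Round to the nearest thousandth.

At P = 111.3, Q = 600.6866.
dQ/dP = −13.3/(2√P) = −13.3/(2·10.5499).
Point elasticity E = (dQ/dP)·(P/Q) = -0.6303 × 111.3/600.6866 ≈ -0.117.
|E| < 1, so demand is inelastic at this price.

-0.117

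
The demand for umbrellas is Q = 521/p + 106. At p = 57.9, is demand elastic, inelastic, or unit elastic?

inelastic

At p = 57.9, Q = 114.9983.
dQ/dp = −521/p² = −0.1554.
Point elasticity E = (dQ/dp)·(p/Q) = -0.1554 × 57.9/114.9983 ≈ -0.078.
|E| ≈ 0.078 < 1, so demand is inelastic.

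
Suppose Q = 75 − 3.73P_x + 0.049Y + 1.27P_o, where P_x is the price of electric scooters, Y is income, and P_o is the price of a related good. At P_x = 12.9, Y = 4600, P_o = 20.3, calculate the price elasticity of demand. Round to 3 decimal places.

Evaluating quantity at (P_x, Y, P_o) gives Q = 75 − 3.73(12.9) + 0.049(4600) + 1.27(20.3) = 75 − 48.117 + 225.4 + 25.781 = 278.064.
∂Q/∂P_x = −3.73, so E_p = (−3.73)·(12.9/278.064) ≈ -0.173.
|E_p| < 1: demand is inelastic.

-0.173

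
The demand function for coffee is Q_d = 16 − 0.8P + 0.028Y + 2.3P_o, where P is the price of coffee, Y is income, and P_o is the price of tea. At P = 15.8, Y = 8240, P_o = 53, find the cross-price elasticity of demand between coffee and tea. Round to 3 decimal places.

Q_d = 16 − 0.8(15.8) + 0.028(8240) + 2.3(53) = 16 − 12.64 + 230.72 + 121.9 = 355.98.
∂Q_d/∂P_o = +2.3, so E_xy = 2.3·(53/355.98) ≈ 0.342.
E_xy > 0: the goods are substitutes.

0.342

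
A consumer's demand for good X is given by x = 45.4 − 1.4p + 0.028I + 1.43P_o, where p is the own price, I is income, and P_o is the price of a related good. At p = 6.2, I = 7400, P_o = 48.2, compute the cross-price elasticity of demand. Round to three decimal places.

At the given point, x = 45.4 − 1.4(6.2) + 0.028(7400) + 1.43(48.2) = 45.4 − 8.68 + 207.2 + 68.926 = 312.846.
∂x/∂P_o = +1.43, so E_xy = 1.43·(48.2/312.846) ≈ 0.220.
E_xy > 0: the goods are substitutes.

0.220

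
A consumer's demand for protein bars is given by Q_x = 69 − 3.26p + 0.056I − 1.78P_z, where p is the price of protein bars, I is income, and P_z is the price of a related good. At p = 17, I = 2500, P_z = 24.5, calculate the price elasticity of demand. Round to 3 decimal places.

-0.504

Q_x = 69 − 3.26(17) + 0.056(2500) − 1.78(24.5) = 69 − 55.42 + 140 − 43.61 = 109.97.
∂Q_x/∂p = −3.26, so E_p = (−3.26)·(17/109.97) ≈ -0.504.
|E_p| < 1: demand is inelastic.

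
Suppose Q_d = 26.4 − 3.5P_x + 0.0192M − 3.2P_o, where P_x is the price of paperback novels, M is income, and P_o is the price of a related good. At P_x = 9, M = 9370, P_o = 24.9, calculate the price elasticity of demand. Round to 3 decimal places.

-0.331

Evaluating quantity at (P_x, M, P_o) gives Q_d = 26.4 − 3.5(9) + 0.0192(9370) − 3.2(24.9) = 26.4 − 31.5 + 179.904 − 79.68 = 95.124.
∂Q_d/∂P_x = −3.5, so E_p = (−3.5)·(9/95.124) ≈ -0.331.
|E_p| < 1: demand is inelastic.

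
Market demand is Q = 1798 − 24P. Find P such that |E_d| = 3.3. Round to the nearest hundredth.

57.49

Set −bP/(a − bP) = −3.3 ⇒ bP = 3.3(a − bP) ⇒ bP(1+3.3) = 3.3·a.
P = 3.3·1798/(24·4.3) ≈ 57.49.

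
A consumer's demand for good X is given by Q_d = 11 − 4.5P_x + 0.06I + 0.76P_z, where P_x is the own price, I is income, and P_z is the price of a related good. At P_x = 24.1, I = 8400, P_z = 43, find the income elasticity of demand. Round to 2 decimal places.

1.15

Evaluating quantity at (P_x, I, P_z) gives Q_d = 11 − 4.5(24.1) + 0.06(8400) + 0.76(43) = 11 − 108.45 + 504 + 32.68 = 439.23.
∂Q_d/∂I = +0.06, so E_I = 0.06·(8400/439.23) ≈ 1.15.
E_I > 1: normal good (luxury).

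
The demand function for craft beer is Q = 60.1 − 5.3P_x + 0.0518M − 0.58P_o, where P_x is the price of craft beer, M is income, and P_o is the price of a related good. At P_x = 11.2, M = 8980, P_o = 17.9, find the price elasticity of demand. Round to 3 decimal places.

First evaluate Q: 60.1 − 5.3(11.2) + 0.0518(8980) − 0.58(17.9) = 60.1 − 59.36 + 465.164 − 10.382 = 455.522.
∂Q/∂P_x = −5.3, so E_p = (−5.3)·(11.2/455.522) ≈ -0.130.
|E_p| < 1: demand is inelastic.

-0.130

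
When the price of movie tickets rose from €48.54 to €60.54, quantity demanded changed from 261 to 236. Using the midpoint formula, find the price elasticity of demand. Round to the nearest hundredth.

%Δq = (236 − 261)/[(261 + 236)/2] = -25/248.5 ≈ -0.1006.
%ΔP = (60.54 − 48.54)/[(48.54 + 60.54)/2] = 12/54.54 ≈ 0.2200.
Arc elasticity E = %Δq/%ΔP ≈ -0.1006/0.2200 ≈ -0.46.
|E| < 1: demand is inelastic over this range.

-0.46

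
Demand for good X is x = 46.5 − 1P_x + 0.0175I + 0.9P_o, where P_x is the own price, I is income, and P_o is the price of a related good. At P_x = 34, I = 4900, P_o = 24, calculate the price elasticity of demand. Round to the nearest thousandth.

Substituting, x = 46.5 − 1(34) + 0.0175(4900) + 0.9(24) = 46.5 − 34 + 85.75 + 21.6 = 119.85.
∂x/∂P_x = −1, so E_p = (−1)·(34/119.85) ≈ -0.284.
|E_p| < 1: demand is inelastic.

-0.284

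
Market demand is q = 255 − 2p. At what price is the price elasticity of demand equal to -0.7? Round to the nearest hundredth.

52.50

Set −bp/(a − bp) = −0.7 ⇒ bp = 0.7(a − bp) ⇒ bp(1+0.7) = 0.7·a.
p = 0.7·255/(2·1.7) = 52.50.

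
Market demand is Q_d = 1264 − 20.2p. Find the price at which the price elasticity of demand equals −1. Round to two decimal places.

31.29

For linear demand Q_d = a − bp, E = −bp/(a − bp). |E| = 1 ⇒ bp = a − bp ⇒ p = a/(2b).
p = 1264/(2·20.2) ≈ 31.29.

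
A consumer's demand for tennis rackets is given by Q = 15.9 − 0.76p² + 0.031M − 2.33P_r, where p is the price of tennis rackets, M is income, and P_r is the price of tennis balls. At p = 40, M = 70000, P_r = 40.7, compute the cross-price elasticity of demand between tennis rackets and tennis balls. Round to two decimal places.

Q = 15.9 − 0.76(40)² + 0.031(70000) − 2.33(40.7) = 15.9 − 1216 + 2170 − 94.831 = 875.069.
∂Q/∂P_r = −2.33, so E_xy = -2.33·(40.7/875.069) ≈ -0.11.
E_xy < 0: the goods are complements.

-0.11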